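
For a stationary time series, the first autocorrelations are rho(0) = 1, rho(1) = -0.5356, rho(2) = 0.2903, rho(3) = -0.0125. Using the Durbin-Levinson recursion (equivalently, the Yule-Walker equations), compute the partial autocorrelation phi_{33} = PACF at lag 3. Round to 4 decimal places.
\phi_{33} = 0.2031

The PACF at lag k is phi_{kk}, the last component of the solution
to the Yule-Walker system G_k phi = r_k where
  (G_k)_{ij} = rho(|i - j|), (r_k)_i = rho(i), i,j = 1..k.
Equivalently, Durbin-Levinson gives phi_{kk} iteratively:
  phi_{11} = rho(1)
  phi_{kk} = [rho(k) - sum_{j=1..k-1} phi_{k-1,j} rho(k-j)]
            / [1 - sum_{j=1..k-1} phi_{k-1,j} rho(j)],
  phi_{k,j} = phi_{k-1,j} - phi_{kk} phi_{k-1,k-j},  j = 1..k-1.
Step k = 1:
  phi_11 = rho(1) = -0.5356.
Step k = 2:
  phi_22 = [rho(2) - phi_11 rho(1)] / [1 - phi_11 rho(1)] = [0.2903 - (-0.5356)(-0.5356)] / [1 - (-0.5356)(-0.5356)]
         = 0.00343264 / 0.71313264 = 0.004813.
  Update: phi_21 = phi_11 - phi_22 phi_11 = -0.5356 - (0.004813)(-0.5356) = -0.533022.
Step k = 3:
  phi_33 = [rho(3) - phi_21 rho(2) - phi_22 rho(1)] / [1 - phi_21 rho(1) - phi_22 rho(2)]
    numerator   = -0.0125 - (-0.533022)(0.2903) - (0.004813)(-0.5356) = 0.14481435
    denominator = 1 - (-0.533022)(-0.5356) - (0.004813)(0.2903) = 0.71311612
  phi_33 = 0.14481435 / 0.71311612 = 0.2031.
Therefore phi_{33} = 0.2031.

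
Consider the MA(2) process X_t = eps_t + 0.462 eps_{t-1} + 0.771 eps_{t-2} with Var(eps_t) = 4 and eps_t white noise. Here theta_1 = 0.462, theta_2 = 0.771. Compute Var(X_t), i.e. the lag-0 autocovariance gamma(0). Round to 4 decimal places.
\gamma(0) = 7.2315

For an MA(q) process X_t = eps_t + sum_i theta_i eps_{t-i} with
Var(eps_t) = sigma^2, the variance is
  gamma(0) = sigma^2 * (1 + sum_i theta_i^2).
  sum_i theta_i^2 = (0.462)^2 + (0.771)^2 = 0.213444 + 0.594441 = 0.807885.
  gamma(0) = 4 * (1 + 0.807885) = 4 * 1.807885 = 7.23154, which rounds to 7.2315.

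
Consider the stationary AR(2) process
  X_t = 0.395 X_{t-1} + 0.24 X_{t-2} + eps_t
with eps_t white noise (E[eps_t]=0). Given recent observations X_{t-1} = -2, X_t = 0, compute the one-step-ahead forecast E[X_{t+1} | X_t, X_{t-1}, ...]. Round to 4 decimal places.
E[X_{t+1} \mid \mathcal F_t] = -0.4800

For an AR(p) model X_t = c + sum_i phi_i X_{t-i} + eps_t, the
one-step-ahead conditional mean is
  E[X_{t+1} | X_t, ...] = c + sum_i phi_i X_{t+1-i}.
Substitute known values:
  E[X_{t+1} | ...] = (0.395) * (0) + (0.24) * (-2)
                   = -0.4800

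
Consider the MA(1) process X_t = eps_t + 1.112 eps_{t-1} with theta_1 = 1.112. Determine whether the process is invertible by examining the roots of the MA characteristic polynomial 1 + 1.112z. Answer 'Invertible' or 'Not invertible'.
\text{Not invertible}

The MA(q) characteristic polynomial is P(z) = 1 + 1.112z.
Invertibility requires all roots to lie outside the unit circle, i.e. |z| > 1 for every root.
This is linear in z: 1 + (1.112) z = 0  =>  z = -1/(1.112) = -0.899281,  |z| = 0.899281.
Moduli of all roots: 0.8993.
All moduli strictly greater than 1? No.
Verdict: Not invertible.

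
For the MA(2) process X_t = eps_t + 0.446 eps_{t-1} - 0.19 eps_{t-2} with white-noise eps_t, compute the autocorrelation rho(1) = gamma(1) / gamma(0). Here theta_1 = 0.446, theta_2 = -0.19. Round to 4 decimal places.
\rho(1) = 0.2925

For an MA(q) process with theta_0 = 1, the autocovariance is
  gamma(k) = sigma^2 * sum_{i=0..q-k} theta_i * theta_{i+k},
and rho(k) = gamma(k) / gamma(0). Sigma^2 cancels.
  numerator   = (1)*(0.446) + (0.446)*(-0.19) = 0.36126.
  denominator = (1)^2 + (0.446)^2 + (-0.19)^2 = 1.235016.
  rho(1) = 0.36126 / 1.235016 = 0.2925.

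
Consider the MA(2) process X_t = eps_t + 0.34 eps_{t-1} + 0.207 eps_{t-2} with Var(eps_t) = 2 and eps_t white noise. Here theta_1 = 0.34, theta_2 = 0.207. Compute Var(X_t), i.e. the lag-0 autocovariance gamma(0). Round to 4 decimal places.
\gamma(0) = 2.3169

For an MA(q) process X_t = eps_t + sum_i theta_i eps_{t-i} with
Var(eps_t) = sigma^2, the variance is
  gamma(0) = sigma^2 * (1 + sum_i theta_i^2).
  sum_i theta_i^2 = (0.34)^2 + (0.207)^2 = 0.1156 + 0.042849 = 0.158449.
  gamma(0) = 2 * (1 + 0.158449) = 2 * 1.158449 = 2.316898, which rounds to 2.3169.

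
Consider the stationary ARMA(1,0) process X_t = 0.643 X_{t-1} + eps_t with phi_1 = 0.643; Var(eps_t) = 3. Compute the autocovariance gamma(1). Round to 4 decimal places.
\gamma(1) = 3.2887

Multiply the model equation by X_{t-k} and take expectations. With theta_0 = psi_0 = 1 and psi_j the MA(infinity) weights, this gives
  gamma(k) - sum_i phi_i gamma(k-i) = c_k,
  c_k = sigma^2 * sum_{j=k..q} theta_j psi_{j-k}   (c_k = 0 for k > q),
using gamma(-m) = gamma(m).
Pure AR (q = 0): c_0 = sigma^2 = 3, c_k = 0 for k >= 1.
Equations for k = 0 and k = 1 (AR order 1):
  gamma(0) = phi_1 gamma(1) + c_0
  gamma(1) = phi_1 gamma(0) + c_1
Substituting the second into the first: gamma(0) (1 - phi_1^2) = c_0 + phi_1 c_1, so
  gamma(0) = c_0 / (1 - phi_1^2) = 3 / (1 - (0.643)^2) = 3 / 0.586551 = 5.114645.
  gamma(1) = phi_1 gamma(0) = (0.643)(5.114645) = 3.288717.
Therefore gamma(1) = 3.2887 (to 4 decimal places).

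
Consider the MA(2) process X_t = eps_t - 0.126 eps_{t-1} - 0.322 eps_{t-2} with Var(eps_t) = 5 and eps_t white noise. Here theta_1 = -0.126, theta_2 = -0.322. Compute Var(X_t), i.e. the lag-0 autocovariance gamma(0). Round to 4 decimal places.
\gamma(0) = 5.5978

For an MA(q) process X_t = eps_t + sum_i theta_i eps_{t-i} with
Var(eps_t) = sigma^2, the variance is
  gamma(0) = sigma^2 * (1 + sum_i theta_i^2).
  sum_i theta_i^2 = (-0.126)^2 + (-0.322)^2 = 0.015876 + 0.103684 = 0.11956.
  gamma(0) = 5 * (1 + 0.11956) = 5 * 1.11956 = 5.5978.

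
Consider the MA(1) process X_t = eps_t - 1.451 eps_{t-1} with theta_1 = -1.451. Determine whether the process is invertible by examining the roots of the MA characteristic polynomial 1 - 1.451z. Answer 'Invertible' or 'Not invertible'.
\text{Not invertible}

The MA(q) characteristic polynomial is P(z) = 1 - 1.451z.
Invertibility requires all roots to lie outside the unit circle, i.e. |z| > 1 for every root.
This is linear in z: 1 + (-1.451) z = 0  =>  z = -1/(-1.451) = 0.68918,  |z| = 0.68918.
Moduli of all roots: 0.6892.
All moduli strictly greater than 1? No.
Verdict: Not invertible.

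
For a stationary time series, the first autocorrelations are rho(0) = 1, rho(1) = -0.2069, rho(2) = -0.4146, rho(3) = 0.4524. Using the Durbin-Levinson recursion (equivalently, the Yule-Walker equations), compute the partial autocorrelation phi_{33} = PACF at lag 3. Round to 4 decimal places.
\phi_{33} = 0.3070

The PACF at lag k is phi_{kk}, the last component of the solution
to the Yule-Walker system G_k phi = r_k where
  (G_k)_{ij} = rho(|i - j|), (r_k)_i = rho(i), i,j = 1..k.
Equivalently, Durbin-Levinson gives phi_{kk} iteratively:
  phi_{11} = rho(1)
  phi_{kk} = [rho(k) - sum_{j=1..k-1} phi_{k-1,j} rho(k-j)]
            / [1 - sum_{j=1..k-1} phi_{k-1,j} rho(j)],
  phi_{k,j} = phi_{k-1,j} - phi_{kk} phi_{k-1,k-j},  j = 1..k-1.
Step k = 1:
  phi_11 = rho(1) = -0.2069.
Step k = 2:
  phi_22 = [rho(2) - phi_11 rho(1)] / [1 - phi_11 rho(1)] = [-0.4146 - (-0.2069)(-0.2069)] / [1 - (-0.2069)(-0.2069)]
         = -0.45740761 / 0.95719239 = -0.477864.
  Update: phi_21 = phi_11 - phi_22 phi_11 = -0.2069 - (-0.477864)(-0.2069) = -0.30577.
Step k = 3:
  phi_33 = [rho(3) - phi_21 rho(2) - phi_22 rho(1)] / [1 - phi_21 rho(1) - phi_22 rho(2)]
    numerator   = 0.4524 - (-0.30577)(-0.4146) - (-0.477864)(-0.2069) = 0.22675772
    denominator = 1 - (-0.30577)(-0.2069) - (-0.477864)(-0.4146) = 0.73861384
  phi_33 = 0.22675772 / 0.73861384 = 0.307.
Therefore phi_{33} = 0.3070.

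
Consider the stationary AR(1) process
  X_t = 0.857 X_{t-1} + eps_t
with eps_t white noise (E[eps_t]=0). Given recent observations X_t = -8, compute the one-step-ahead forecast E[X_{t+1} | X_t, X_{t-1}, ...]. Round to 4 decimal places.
E[X_{t+1} \mid \mathcal F_t] = -6.8560

For an AR(p) model X_t = c + sum_i phi_i X_{t-i} + eps_t, the
one-step-ahead conditional mean is
  E[X_{t+1} | X_t, ...] = c + sum_i phi_i X_{t+1-i}.
Substitute known values:
  E[X_{t+1} | ...] = (0.857) * (-8)
                   = -6.8560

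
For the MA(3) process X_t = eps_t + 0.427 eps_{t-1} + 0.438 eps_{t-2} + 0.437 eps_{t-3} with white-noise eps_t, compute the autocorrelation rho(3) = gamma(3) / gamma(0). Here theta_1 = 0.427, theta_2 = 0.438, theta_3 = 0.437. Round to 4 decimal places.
\rho(3) = 0.2792

For an MA(q) process with theta_0 = 1, the autocovariance is
  gamma(k) = sigma^2 * sum_{i=0..q-k} theta_i * theta_{i+k},
and rho(k) = gamma(k) / gamma(0). Sigma^2 cancels.
  numerator   = (1)*(0.437) = 0.437.
  denominator = (1)^2 + (0.427)^2 + (0.438)^2 + (0.437)^2 = 1.565142.
  rho(3) = 0.437 / 1.565142 = 0.2792.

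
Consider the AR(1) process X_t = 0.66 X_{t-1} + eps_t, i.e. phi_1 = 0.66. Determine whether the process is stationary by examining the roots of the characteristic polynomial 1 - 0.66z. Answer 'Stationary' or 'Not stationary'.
\text{Stationary}

The AR(p) characteristic polynomial is P(z) = 1 - 0.66z.
Stationarity requires all roots to lie outside the unit circle, i.e. |z| > 1 for every root.
This is linear in z: 1 + (-0.66) z = 0  =>  z = -1/(-0.66) = 1.515152,  |z| = 1.515152.
Moduli of all roots: 1.5152.
All moduli strictly greater than 1? Yes.
Verdict: Stationary.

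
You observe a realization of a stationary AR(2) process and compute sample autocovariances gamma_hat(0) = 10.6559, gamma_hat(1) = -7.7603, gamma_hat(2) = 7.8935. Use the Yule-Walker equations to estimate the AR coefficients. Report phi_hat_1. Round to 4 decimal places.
\hat\phi_{1} = -0.4020

The Yule-Walker equations for an AR(p) process read, in matrix form,
  Gamma_p phi = r_p,   with   (Gamma_p)_{ij} = gamma(|i - j|),
                       (r_p)_i = gamma(i),   i,j = 1..p.
Substitute the sample gammas (Toeplitz matrix and right-hand side of size 2):
  Gamma_p = [[10.6559, -7.7603], [-7.7603, 10.6559]]
  r_p     = [-7.7603, 7.8935]
Written out:
  10.6559 phi_1 - 7.7603 phi_2 = -7.7603
  -7.7603 phi_1 + 10.6559 phi_2 = 7.8935
Solve by Cramer's rule:
  det = gamma(0)^2 - gamma(1)^2 = (10.6559)^2 - (-7.7603)^2 = 113.54820481 - 60.22225609 = 53.32594872
  phi_hat_1 = [gamma(1) gamma(0) - gamma(1) gamma(2)] / det = [(-7.7603)(10.6559) - (-7.7603)(7.8935)] / 53.32594872 = -21.43705272 / 53.32594872 = -0.402
  phi_hat_2 = [gamma(0) gamma(2) - gamma(1)^2] / det = [(10.6559)(7.8935) - (-7.7603)^2] / 53.32594872 = 23.89009056 / 53.32594872 = 0.448
So phi_hat = [-0.4020, 0.4480].
Therefore phi_hat_1 = -0.4020.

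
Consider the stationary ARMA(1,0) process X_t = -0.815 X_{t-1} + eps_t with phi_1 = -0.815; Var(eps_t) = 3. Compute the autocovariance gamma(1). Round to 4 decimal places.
\gamma(1) = -7.2817

Multiply the model equation by X_{t-k} and take expectations. With theta_0 = psi_0 = 1 and psi_j the MA(infinity) weights, this gives
  gamma(k) - sum_i phi_i gamma(k-i) = c_k,
  c_k = sigma^2 * sum_{j=k..q} theta_j psi_{j-k}   (c_k = 0 for k > q),
using gamma(-m) = gamma(m).
Pure AR (q = 0): c_0 = sigma^2 = 3, c_k = 0 for k >= 1.
Equations for k = 0 and k = 1 (AR order 1):
  gamma(0) = phi_1 gamma(1) + c_0
  gamma(1) = phi_1 gamma(0) + c_1
Substituting the second into the first: gamma(0) (1 - phi_1^2) = c_0 + phi_1 c_1, so
  gamma(0) = c_0 / (1 - phi_1^2) = 3 / (1 - (-0.815)^2) = 3 / 0.335775 = 8.934554.
  gamma(1) = phi_1 gamma(0) = (-0.815)(8.934554) = -7.281662.
Therefore gamma(1) = -7.2817 (to 4 decimal places).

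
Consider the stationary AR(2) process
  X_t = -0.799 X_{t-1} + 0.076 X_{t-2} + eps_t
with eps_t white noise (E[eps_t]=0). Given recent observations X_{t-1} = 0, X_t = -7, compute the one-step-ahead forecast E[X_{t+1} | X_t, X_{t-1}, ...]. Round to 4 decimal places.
E[X_{t+1} \mid \mathcal F_t] = 5.5930

For an AR(p) model X_t = c + sum_i phi_i X_{t-i} + eps_t, the
one-step-ahead conditional mean is
  E[X_{t+1} | X_t, ...] = c + sum_i phi_i X_{t+1-i}.
Substitute known values:
  E[X_{t+1} | ...] = (-0.799) * (-7) + (0.076) * (0)
                   = 5.5930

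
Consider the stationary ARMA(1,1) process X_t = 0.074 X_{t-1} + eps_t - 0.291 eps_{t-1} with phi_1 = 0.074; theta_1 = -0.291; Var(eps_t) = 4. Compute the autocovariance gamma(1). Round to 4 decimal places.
\gamma(1) = -0.8540

Multiply the model equation by X_{t-k} and take expectations. With theta_0 = psi_0 = 1 and psi_j the MA(infinity) weights, this gives
  gamma(k) - sum_i phi_i gamma(k-i) = c_k,
  c_k = sigma^2 * sum_{j=k..q} theta_j psi_{j-k}   (c_k = 0 for k > q),
using gamma(-m) = gamma(m).
psi-weights needed (psi_j = theta_j + sum_i phi_i psi_{j-i}):
  psi_1 = theta_1 + phi_1 = -0.291 + (0.074) = -0.217
Right-hand sides:
  c_0 = sigma^2 (1 + theta_1 psi_1) = 4 * (1 + (-0.291)(-0.217)) = 4 * 1.063147 = 4.252588
  c_1 = sigma^2 theta_1 = 4 * (-0.291) = -1.164
  c_2 = 0
Equations for k = 0 and k = 1 (AR order 1):
  gamma(0) = phi_1 gamma(1) + c_0
  gamma(1) = phi_1 gamma(0) + c_1
Substituting the second into the first: gamma(0) (1 - phi_1^2) = c_0 + phi_1 c_1, so
  gamma(0) = (c_0 + phi_1 c_1) / (1 - phi_1^2) = (4.252588 + (0.074)(-1.164)) / (1 - (0.074)^2) = 4.166452 / 0.994524 = 4.189393.
  gamma(1) = phi_1 gamma(0) + c_1 = (0.074)(4.189393) + (-1.164) = -0.853985.
Therefore gamma(1) = -0.8540 (to 4 decimal places).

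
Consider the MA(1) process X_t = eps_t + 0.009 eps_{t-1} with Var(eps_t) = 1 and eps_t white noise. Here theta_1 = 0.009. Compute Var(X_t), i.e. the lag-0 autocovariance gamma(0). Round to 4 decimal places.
\gamma(0) = 1.0001

For an MA(q) process X_t = eps_t + sum_i theta_i eps_{t-i} with
Var(eps_t) = sigma^2, the variance is
  gamma(0) = sigma^2 * (1 + sum_i theta_i^2).
  sum_i theta_i^2 = (0.009)^2 = 0.000081.
  gamma(0) = 1 * (1 + 0.000081) = 1 * 1.000081 = 1.000081, which rounds to 1.0001.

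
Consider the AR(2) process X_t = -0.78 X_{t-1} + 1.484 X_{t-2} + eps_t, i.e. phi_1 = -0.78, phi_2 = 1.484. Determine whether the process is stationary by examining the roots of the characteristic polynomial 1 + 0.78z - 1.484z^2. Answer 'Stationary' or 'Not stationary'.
\text{Not stationary}

The AR(p) characteristic polynomial is P(z) = 1 + 0.78z - 1.484z^2.
Stationarity requires all roots to lie outside the unit circle, i.e. |z| > 1 for every root.
Set 1 + (0.78) z + (-1.484) z^2 = 0, i.e. a z^2 + b z + c = 0 with a = -1.484, b = 0.78, c = 1.
Discriminant D = b^2 - 4ac = (0.78)^2 - 4*(-1.484)*1 = 0.6084 - (-5.936) = 6.5444.
D >= 0, so the roots are real: z = (-b +/- sqrt(D)) / (2a) = (-0.78 +/- 2.558202) / (-2.968).
  z_1 = (-0.78 + 2.558202) / (-2.968) = -0.5991,   |z_1| = 0.5991.
  z_2 = (-0.78 - 2.558202) / (-2.968) = 1.1247,   |z_2| = 1.1247.
Moduli of all roots: 0.5991, 1.1247.
All moduli strictly greater than 1? No.
Verdict: Not stationary.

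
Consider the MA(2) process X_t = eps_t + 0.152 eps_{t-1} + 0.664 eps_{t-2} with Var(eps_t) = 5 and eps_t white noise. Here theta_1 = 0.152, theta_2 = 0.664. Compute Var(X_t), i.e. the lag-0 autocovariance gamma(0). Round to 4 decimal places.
\gamma(0) = 7.3200

For an MA(q) process X_t = eps_t + sum_i theta_i eps_{t-i} with
Var(eps_t) = sigma^2, the variance is
  gamma(0) = sigma^2 * (1 + sum_i theta_i^2).
  sum_i theta_i^2 = (0.152)^2 + (0.664)^2 = 0.023104 + 0.440896 = 0.464.
  gamma(0) = 5 * (1 + 0.464) = 5 * 1.464 = 7.32, which rounds to 7.3200.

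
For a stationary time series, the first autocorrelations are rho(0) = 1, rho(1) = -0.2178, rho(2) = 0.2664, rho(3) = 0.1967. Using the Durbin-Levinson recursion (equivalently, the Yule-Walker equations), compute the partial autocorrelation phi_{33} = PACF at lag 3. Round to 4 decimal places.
\phi_{33} = 0.3230

The PACF at lag k is phi_{kk}, the last component of the solution
to the Yule-Walker system G_k phi = r_k where
  (G_k)_{ij} = rho(|i - j|), (r_k)_i = rho(i), i,j = 1..k.
Equivalently, Durbin-Levinson gives phi_{kk} iteratively:
  phi_{11} = rho(1)
  phi_{kk} = [rho(k) - sum_{j=1..k-1} phi_{k-1,j} rho(k-j)]
            / [1 - sum_{j=1..k-1} phi_{k-1,j} rho(j)],
  phi_{k,j} = phi_{k-1,j} - phi_{kk} phi_{k-1,k-j},  j = 1..k-1.
Step k = 1:
  phi_11 = rho(1) = -0.2178.
Step k = 2:
  phi_22 = [rho(2) - phi_11 rho(1)] / [1 - phi_11 rho(1)] = [0.2664 - (-0.2178)(-0.2178)] / [1 - (-0.2178)(-0.2178)]
         = 0.21896316 / 0.95256316 = 0.229867.
  Update: phi_21 = phi_11 - phi_22 phi_11 = -0.2178 - (0.229867)(-0.2178) = -0.167735.
Step k = 3:
  phi_33 = [rho(3) - phi_21 rho(2) - phi_22 rho(1)] / [1 - phi_21 rho(1) - phi_22 rho(2)]
    numerator   = 0.1967 - (-0.167735)(0.2664) - (0.229867)(-0.2178) = 0.29144968
    denominator = 1 - (-0.167735)(-0.2178) - (0.229867)(0.2664) = 0.90223068
  phi_33 = 0.29144968 / 0.90223068 = 0.323.
Therefore phi_{33} = 0.3230.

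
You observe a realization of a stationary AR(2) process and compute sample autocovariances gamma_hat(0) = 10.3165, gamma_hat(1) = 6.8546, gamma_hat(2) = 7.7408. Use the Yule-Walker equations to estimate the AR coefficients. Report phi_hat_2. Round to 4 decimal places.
\hat\phi_{2} = 0.5530

The Yule-Walker equations for an AR(p) process read, in matrix form,
  Gamma_p phi = r_p,   with   (Gamma_p)_{ij} = gamma(|i - j|),
                       (r_p)_i = gamma(i),   i,j = 1..p.
Substitute the sample gammas (Toeplitz matrix and right-hand side of size 2):
  Gamma_p = [[10.3165, 6.8546], [6.8546, 10.3165]]
  r_p     = [6.8546, 7.7408]
Written out:
  10.3165 phi_1 + 6.8546 phi_2 = 6.8546
  6.8546 phi_1 + 10.3165 phi_2 = 7.7408
Solve by Cramer's rule:
  det = gamma(0)^2 - gamma(1)^2 = (10.3165)^2 - (6.8546)^2 = 106.43017225 - 46.98554116 = 59.44463109
  phi_hat_1 = [gamma(1) gamma(0) - gamma(1) gamma(2)] / det = [(6.8546)(10.3165) - (6.8546)(7.7408)] / 59.44463109 = 17.65539322 / 59.44463109 = 0.297
  phi_hat_2 = [gamma(0) gamma(2) - gamma(1)^2] / det = [(10.3165)(7.7408) - (6.8546)^2] / 59.44463109 = 32.87242204 / 59.44463109 = 0.553
So phi_hat = [0.2970, 0.5530].
Therefore phi_hat_2 = 0.5530.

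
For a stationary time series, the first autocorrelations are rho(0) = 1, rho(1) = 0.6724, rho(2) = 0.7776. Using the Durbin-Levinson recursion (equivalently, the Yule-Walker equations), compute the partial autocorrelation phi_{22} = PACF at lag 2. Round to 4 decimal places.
\phi_{22} = 0.5941

The PACF at lag k is phi_{kk}, the last component of the solution
to the Yule-Walker system G_k phi = r_k where
  (G_k)_{ij} = rho(|i - j|), (r_k)_i = rho(i), i,j = 1..k.
Equivalently, Durbin-Levinson gives phi_{kk} iteratively:
  phi_{11} = rho(1)
  phi_{kk} = [rho(k) - sum_{j=1..k-1} phi_{k-1,j} rho(k-j)]
            / [1 - sum_{j=1..k-1} phi_{k-1,j} rho(j)],
  phi_{k,j} = phi_{k-1,j} - phi_{kk} phi_{k-1,k-j},  j = 1..k-1.
Step k = 1:
  phi_11 = rho(1) = 0.6724.
Step k = 2:
  phi_22 = [rho(2) - phi_11 rho(1)] / [1 - phi_11 rho(1)] = [0.7776 - (0.6724)(0.6724)] / [1 - (0.6724)(0.6724)]
         = 0.32547824 / 0.54787824 = 0.5941.
Therefore phi_{22} = 0.5941.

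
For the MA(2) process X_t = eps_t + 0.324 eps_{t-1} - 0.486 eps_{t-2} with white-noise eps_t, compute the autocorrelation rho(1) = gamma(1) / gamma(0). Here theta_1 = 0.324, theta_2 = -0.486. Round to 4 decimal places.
\rho(1) = 0.1242

For an MA(q) process with theta_0 = 1, the autocovariance is
  gamma(k) = sigma^2 * sum_{i=0..q-k} theta_i * theta_{i+k},
and rho(k) = gamma(k) / gamma(0). Sigma^2 cancels.
  numerator   = (1)*(0.324) + (0.324)*(-0.486) = 0.166536.
  denominator = (1)^2 + (0.324)^2 + (-0.486)^2 = 1.341172.
  rho(1) = 0.166536 / 1.341172 = 0.1242.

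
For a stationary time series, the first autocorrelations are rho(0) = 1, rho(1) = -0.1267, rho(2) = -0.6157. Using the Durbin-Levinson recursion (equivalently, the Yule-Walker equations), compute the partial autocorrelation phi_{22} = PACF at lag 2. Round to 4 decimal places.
\phi_{22} = -0.6421

The PACF at lag k is phi_{kk}, the last component of the solution
to the Yule-Walker system G_k phi = r_k where
  (G_k)_{ij} = rho(|i - j|), (r_k)_i = rho(i), i,j = 1..k.
Equivalently, Durbin-Levinson gives phi_{kk} iteratively:
  phi_{11} = rho(1)
  phi_{kk} = [rho(k) - sum_{j=1..k-1} phi_{k-1,j} rho(k-j)]
            / [1 - sum_{j=1..k-1} phi_{k-1,j} rho(j)],
  phi_{k,j} = phi_{k-1,j} - phi_{kk} phi_{k-1,k-j},  j = 1..k-1.
Step k = 1:
  phi_11 = rho(1) = -0.1267.
Step k = 2:
  phi_22 = [rho(2) - phi_11 rho(1)] / [1 - phi_11 rho(1)] = [-0.6157 - (-0.1267)(-0.1267)] / [1 - (-0.1267)(-0.1267)]
         = -0.63175289 / 0.98394711 = -0.6421.
Therefore phi_{22} = -0.6421.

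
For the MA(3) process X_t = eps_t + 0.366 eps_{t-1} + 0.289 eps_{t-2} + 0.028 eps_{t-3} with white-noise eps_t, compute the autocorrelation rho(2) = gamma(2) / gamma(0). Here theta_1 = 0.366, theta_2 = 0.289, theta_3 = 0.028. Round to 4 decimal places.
\rho(2) = 0.2456

For an MA(q) process with theta_0 = 1, the autocovariance is
  gamma(k) = sigma^2 * sum_{i=0..q-k} theta_i * theta_{i+k},
and rho(k) = gamma(k) / gamma(0). Sigma^2 cancels.
  numerator   = (1)*(0.289) + (0.366)*(0.028) = 0.299248.
  denominator = (1)^2 + (0.366)^2 + (0.289)^2 + (0.028)^2 = 1.218261.
  rho(2) = 0.299248 / 1.218261 = 0.2456.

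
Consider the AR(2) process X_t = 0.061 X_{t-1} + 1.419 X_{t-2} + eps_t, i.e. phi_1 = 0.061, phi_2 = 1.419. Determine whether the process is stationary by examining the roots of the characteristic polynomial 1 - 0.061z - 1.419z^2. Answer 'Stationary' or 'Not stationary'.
\text{Not stationary}

The AR(p) characteristic polynomial is P(z) = 1 - 0.061z - 1.419z^2.
Stationarity requires all roots to lie outside the unit circle, i.e. |z| > 1 for every root.
Set 1 + (-0.061) z + (-1.419) z^2 = 0, i.e. a z^2 + b z + c = 0 with a = -1.419, b = -0.061, c = 1.
Discriminant D = b^2 - 4ac = (-0.061)^2 - 4*(-1.419)*1 = 0.003721 - (-5.676) = 5.679721.
D >= 0, so the roots are real: z = (-b +/- sqrt(D)) / (2a) = (0.061 +/- 2.383217) / (-2.838).
  z_1 = (0.061 + 2.383217) / (-2.838) = -0.8612,   |z_1| = 0.8612.
  z_2 = (0.061 - 2.383217) / (-2.838) = 0.8183,   |z_2| = 0.8183.
Moduli of all roots: 0.8612, 0.8183.
All moduli strictly greater than 1? No.
Verdict: Not stationary.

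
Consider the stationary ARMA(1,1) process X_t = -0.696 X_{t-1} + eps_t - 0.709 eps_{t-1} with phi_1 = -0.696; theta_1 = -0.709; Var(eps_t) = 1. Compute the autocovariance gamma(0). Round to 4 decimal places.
\gamma(0) = 4.8287

Multiply the model equation by X_{t-k} and take expectations. With theta_0 = psi_0 = 1 and psi_j the MA(infinity) weights, this gives
  gamma(k) - sum_i phi_i gamma(k-i) = c_k,
  c_k = sigma^2 * sum_{j=k..q} theta_j psi_{j-k}   (c_k = 0 for k > q),
using gamma(-m) = gamma(m).
psi-weights needed (psi_j = theta_j + sum_i phi_i psi_{j-i}):
  psi_1 = theta_1 + phi_1 = -0.709 + (-0.696) = -1.405
Right-hand sides:
  c_0 = sigma^2 (1 + theta_1 psi_1) = 1 * (1 + (-0.709)(-1.405)) = 1 * 1.996145 = 1.996145
  c_1 = sigma^2 theta_1 = 1 * (-0.709) = -0.709
  c_2 = 0
Equations for k = 0 and k = 1 (AR order 1):
  gamma(0) = phi_1 gamma(1) + c_0
  gamma(1) = phi_1 gamma(0) + c_1
Substituting the second into the first: gamma(0) (1 - phi_1^2) = c_0 + phi_1 c_1, so
  gamma(0) = (c_0 + phi_1 c_1) / (1 - phi_1^2) = (1.996145 + (-0.696)(-0.709)) / (1 - (-0.696)^2) = 2.489609 / 0.515584 = 4.828717.
Therefore gamma(0) = 4.8287 (to 4 decimal places).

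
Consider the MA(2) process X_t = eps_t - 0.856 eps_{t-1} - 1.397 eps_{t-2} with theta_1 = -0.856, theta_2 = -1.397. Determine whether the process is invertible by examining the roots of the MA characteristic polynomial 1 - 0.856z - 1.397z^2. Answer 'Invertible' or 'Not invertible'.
\text{Not invertible}

The MA(q) characteristic polynomial is P(z) = 1 - 0.856z - 1.397z^2.
Invertibility requires all roots to lie outside the unit circle, i.e. |z| > 1 for every root.
Set 1 + (-0.856) z + (-1.397) z^2 = 0, i.e. a z^2 + b z + c = 0 with a = -1.397, b = -0.856, c = 1.
Discriminant D = b^2 - 4ac = (-0.856)^2 - 4*(-1.397)*1 = 0.732736 - (-5.588) = 6.320736.
D >= 0, so the roots are real: z = (-b +/- sqrt(D)) / (2a) = (0.856 +/- 2.514107) / (-2.794).
  z_1 = (0.856 + 2.514107) / (-2.794) = -1.2062,   |z_1| = 1.2062.
  z_2 = (0.856 - 2.514107) / (-2.794) = 0.5935,   |z_2| = 0.5935.
Moduli of all roots: 1.2062, 0.5935.
All moduli strictly greater than 1? No.
Verdict: Not invertible.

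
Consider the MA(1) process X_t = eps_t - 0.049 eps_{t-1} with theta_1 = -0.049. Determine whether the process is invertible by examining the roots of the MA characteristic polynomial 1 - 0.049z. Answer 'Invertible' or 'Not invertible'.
\text{Invertible}

The MA(q) characteristic polynomial is P(z) = 1 - 0.049z.
Invertibility requires all roots to lie outside the unit circle, i.e. |z| > 1 for every root.
This is linear in z: 1 + (-0.049) z = 0  =>  z = -1/(-0.049) = 20.408163,  |z| = 20.408163.
Moduli of all roots: 20.4082.
All moduli strictly greater than 1? Yes.
Verdict: Invertible.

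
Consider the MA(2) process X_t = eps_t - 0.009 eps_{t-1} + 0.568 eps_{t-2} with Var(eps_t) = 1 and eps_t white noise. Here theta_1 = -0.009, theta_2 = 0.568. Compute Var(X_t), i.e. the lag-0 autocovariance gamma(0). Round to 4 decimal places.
\gamma(0) = 1.3227

For an MA(q) process X_t = eps_t + sum_i theta_i eps_{t-i} with
Var(eps_t) = sigma^2, the variance is
  gamma(0) = sigma^2 * (1 + sum_i theta_i^2).
  sum_i theta_i^2 = (-0.009)^2 + (0.568)^2 = 0.000081 + 0.322624 = 0.322705.
  gamma(0) = 1 * (1 + 0.322705) = 1 * 1.322705 = 1.322705, which rounds to 1.3227.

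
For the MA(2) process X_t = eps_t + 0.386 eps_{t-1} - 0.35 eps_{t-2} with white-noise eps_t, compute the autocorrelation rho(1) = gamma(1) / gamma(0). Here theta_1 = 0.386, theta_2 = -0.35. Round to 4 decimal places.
\rho(1) = 0.1973

For an MA(q) process with theta_0 = 1, the autocovariance is
  gamma(k) = sigma^2 * sum_{i=0..q-k} theta_i * theta_{i+k},
and rho(k) = gamma(k) / gamma(0). Sigma^2 cancels.
  numerator   = (1)*(0.386) + (0.386)*(-0.35) = 0.2509.
  denominator = (1)^2 + (0.386)^2 + (-0.35)^2 = 1.271496.
  rho(1) = 0.2509 / 1.271496 = 0.1973.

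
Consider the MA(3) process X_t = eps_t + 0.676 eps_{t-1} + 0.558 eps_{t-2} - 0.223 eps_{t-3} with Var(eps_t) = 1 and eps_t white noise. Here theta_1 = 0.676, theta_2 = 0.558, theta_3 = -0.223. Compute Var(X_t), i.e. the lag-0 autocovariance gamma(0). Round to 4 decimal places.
\gamma(0) = 1.8181

For an MA(q) process X_t = eps_t + sum_i theta_i eps_{t-i} with
Var(eps_t) = sigma^2, the variance is
  gamma(0) = sigma^2 * (1 + sum_i theta_i^2).
  sum_i theta_i^2 = (0.676)^2 + (0.558)^2 + (-0.223)^2 = 0.456976 + 0.311364 + 0.049729 = 0.818069.
  gamma(0) = 1 * (1 + 0.818069) = 1 * 1.818069 = 1.818069, which rounds to 1.8181.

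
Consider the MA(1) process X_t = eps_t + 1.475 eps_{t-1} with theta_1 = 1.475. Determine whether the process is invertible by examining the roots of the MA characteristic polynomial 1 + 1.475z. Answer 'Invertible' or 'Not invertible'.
\text{Not invertible}

The MA(q) characteristic polynomial is P(z) = 1 + 1.475z.
Invertibility requires all roots to lie outside the unit circle, i.e. |z| > 1 for every root.
This is linear in z: 1 + (1.475) z = 0  =>  z = -1/(1.475) = -0.677966,  |z| = 0.677966.
Moduli of all roots: 0.6780.
All moduli strictly greater than 1? No.
Verdict: Not invertible.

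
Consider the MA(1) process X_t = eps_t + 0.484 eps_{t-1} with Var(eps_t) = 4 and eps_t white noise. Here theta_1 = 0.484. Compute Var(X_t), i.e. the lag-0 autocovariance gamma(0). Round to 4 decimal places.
\gamma(0) = 4.9370

For an MA(q) process X_t = eps_t + sum_i theta_i eps_{t-i} with
Var(eps_t) = sigma^2, the variance is
  gamma(0) = sigma^2 * (1 + sum_i theta_i^2).
  sum_i theta_i^2 = (0.484)^2 = 0.234256.
  gamma(0) = 4 * (1 + 0.234256) = 4 * 1.234256 = 4.937024, which rounds to 4.9370.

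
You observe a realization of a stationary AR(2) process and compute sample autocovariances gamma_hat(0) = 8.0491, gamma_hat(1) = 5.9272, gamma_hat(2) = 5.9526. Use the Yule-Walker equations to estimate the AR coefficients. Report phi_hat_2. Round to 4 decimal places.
\hat\phi_{2} = 0.4310

The Yule-Walker equations for an AR(p) process read, in matrix form,
  Gamma_p phi = r_p,   with   (Gamma_p)_{ij} = gamma(|i - j|),
                       (r_p)_i = gamma(i),   i,j = 1..p.
Substitute the sample gammas (Toeplitz matrix and right-hand side of size 2):
  Gamma_p = [[8.0491, 5.9272], [5.9272, 8.0491]]
  r_p     = [5.9272, 5.9526]
Written out:
  8.0491 phi_1 + 5.9272 phi_2 = 5.9272
  5.9272 phi_1 + 8.0491 phi_2 = 5.9526
Solve by Cramer's rule:
  det = gamma(0)^2 - gamma(1)^2 = (8.0491)^2 - (5.9272)^2 = 64.78801081 - 35.13169984 = 29.65631097
  phi_hat_1 = [gamma(1) gamma(0) - gamma(1) gamma(2)] / det = [(5.9272)(8.0491) - (5.9272)(5.9526)] / 29.65631097 = 12.4263748 / 29.65631097 = 0.419
  phi_hat_2 = [gamma(0) gamma(2) - gamma(1)^2] / det = [(8.0491)(5.9526) - (5.9272)^2] / 29.65631097 = 12.78137282 / 29.65631097 = 0.431
So phi_hat = [0.4190, 0.4310].
Therefore phi_hat_2 = 0.4310.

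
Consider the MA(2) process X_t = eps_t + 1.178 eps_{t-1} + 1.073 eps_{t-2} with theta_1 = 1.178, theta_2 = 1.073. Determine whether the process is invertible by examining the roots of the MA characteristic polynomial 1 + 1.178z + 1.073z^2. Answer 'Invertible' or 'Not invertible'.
\text{Not invertible}

The MA(q) characteristic polynomial is P(z) = 1 + 1.178z + 1.073z^2.
Invertibility requires all roots to lie outside the unit circle, i.e. |z| > 1 for every root.
Set 1 + (1.178) z + (1.073) z^2 = 0, i.e. a z^2 + b z + c = 0 with a = 1.073, b = 1.178, c = 1.
Discriminant D = b^2 - 4ac = (1.178)^2 - 4*(1.073)*1 = 1.387684 - (4.292) = -2.904316.
D < 0, so the roots are the complex-conjugate pair z = (-b +/- i sqrt(-D)) / (2a) = -0.5489 +/- 0.7941i.
For a conjugate pair |z|^2 = z * conj(z) = (product of roots) = c/a = 1/(1.073) = 0.931966, so |z| = sqrt(0.931966) = 0.9654 for both roots.
Moduli of all roots: 0.9654, 0.9654.
All moduli strictly greater than 1? No.
Verdict: Not invertible.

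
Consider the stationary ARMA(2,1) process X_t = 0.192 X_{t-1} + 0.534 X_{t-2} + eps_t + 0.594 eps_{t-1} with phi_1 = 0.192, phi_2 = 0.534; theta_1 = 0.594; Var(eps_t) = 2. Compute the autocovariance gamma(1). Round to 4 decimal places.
\gamma(1) = 5.1073

Multiply the model equation by X_{t-k} and take expectations. With theta_0 = psi_0 = 1 and psi_j the MA(infinity) weights, this gives
  gamma(k) - sum_i phi_i gamma(k-i) = c_k,
  c_k = sigma^2 * sum_{j=k..q} theta_j psi_{j-k}   (c_k = 0 for k > q),
using gamma(-m) = gamma(m).
psi-weights needed (psi_j = theta_j + sum_i phi_i psi_{j-i}):
  psi_1 = theta_1 + phi_1 = 0.594 + (0.192) = 0.786
Right-hand sides:
  c_0 = sigma^2 (1 + theta_1 psi_1) = 2 * (1 + (0.594)(0.786)) = 2 * 1.466884 = 2.933768
  c_1 = sigma^2 theta_1 = 2 * (0.594) = 1.188
  c_2 = 0
Equations for k = 0, 1, 2 (AR order 2, c_2 = 0):
  (E0) gamma(0) = phi_1 gamma(1) + phi_2 gamma(2) + c_0
  (E1) gamma(1) = phi_1 gamma(0) + phi_2 gamma(1) + c_1
  (E2) gamma(2) = phi_1 gamma(1) + phi_2 gamma(0)
From (E1): gamma(1) = A gamma(0) + B with
  A = phi_1 / (1 - phi_2) = 0.192 / 0.466 = 0.412017,   B = c_1 / (1 - phi_2) = 1.188 / 0.466 = 2.549356.
Insert (E2) into (E0): gamma(0) (1 - phi_2^2) = phi_1 (1 + phi_2) gamma(1) + c_0.
  phi_1 (1 + phi_2) = (0.192)(1.534) = 0.294528,   1 - phi_2^2 = 0.714844.
Replace gamma(1) by A gamma(0) + B and collect gamma(0):
  gamma(0) [0.714844 - (0.294528)(0.412017)] = (0.294528)(2.549356) + 2.933768
  gamma(0) * 0.593493 = 3.684625
  gamma(0) = 3.684625 / 0.593493 = 6.208367.
  gamma(1) = A gamma(0) + B = (0.412017)(6.208367) + (2.549356) = 5.10731.
Therefore gamma(1) = 5.1073 (to 4 decimal places).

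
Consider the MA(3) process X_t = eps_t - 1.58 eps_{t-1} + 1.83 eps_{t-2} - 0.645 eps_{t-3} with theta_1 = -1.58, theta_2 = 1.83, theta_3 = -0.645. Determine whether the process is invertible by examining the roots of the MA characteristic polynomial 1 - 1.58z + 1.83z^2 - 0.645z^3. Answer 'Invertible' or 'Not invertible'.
\text{Not invertible}

The MA(q) characteristic polynomial is P(z) = 1 - 1.58z + 1.83z^2 - 0.645z^3.
Invertibility requires all roots to lie outside the unit circle, i.e. |z| > 1 for every root.
Degree 3: look for a simple real root z0 first, then factor out (1 - z/z0) and solve the remaining quadratic.
Testing z0 = 2: P(2) = 1 + (-1.58)(2) + (1.83)(2)^2 + (-0.645)(2)^3
  = 1 + (-3.16) + (7.32) + (-5.16) = 0.  So z_0 = 2 is a root, |z_0| = 2.
Divide out the factor (1 - 0.5 z) = (1 - z/z0) (since 1/z0 = 0.5):
  P(z) = (1 - 0.5 z)(1 + (-1.08) z + (1.29) z^2)
  [check: z-coef -1.08 - (0.5) = -1.58; z^2-coef 1.29 - (0.5)(-1.08) = 1.83; z^3-coef -(0.5)(1.29) = -0.645.]
Remaining roots from the quadratic factor 1 + (-1.08) z + (1.29) z^2:
  Set 1 + (-1.08) z + (1.29) z^2 = 0, i.e. a z^2 + b z + c = 0 with a = 1.29, b = -1.08, c = 1.
  Discriminant D = b^2 - 4ac = (-1.08)^2 - 4*(1.29)*1 = 1.1664 - (5.16) = -3.9936.
  D < 0, so the roots are the complex-conjugate pair z = (-b +/- i sqrt(-D)) / (2a) = 0.4186 +/- 0.7746i.
  For a conjugate pair |z|^2 = z * conj(z) = (product of roots) = c/a = 1/(1.29) = 0.775194, so |z| = sqrt(0.775194) = 0.8805 for both roots.
Moduli of all roots: 2.0000, 0.8805, 0.8805.
All moduli strictly greater than 1? No.
Verdict: Not invertible.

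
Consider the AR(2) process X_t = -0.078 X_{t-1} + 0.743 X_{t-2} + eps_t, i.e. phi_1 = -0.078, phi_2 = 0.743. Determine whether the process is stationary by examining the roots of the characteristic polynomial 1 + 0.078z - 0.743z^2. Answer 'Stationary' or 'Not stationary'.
\text{Stationary}

The AR(p) characteristic polynomial is P(z) = 1 + 0.078z - 0.743z^2.
Stationarity requires all roots to lie outside the unit circle, i.e. |z| > 1 for every root.
Set 1 + (0.078) z + (-0.743) z^2 = 0, i.e. a z^2 + b z + c = 0 with a = -0.743, b = 0.078, c = 1.
Discriminant D = b^2 - 4ac = (0.078)^2 - 4*(-0.743)*1 = 0.006084 - (-2.972) = 2.978084.
D >= 0, so the roots are real: z = (-b +/- sqrt(D)) / (2a) = (-0.078 +/- 1.725713) / (-1.486).
  z_1 = (-0.078 + 1.725713) / (-1.486) = -1.1088,   |z_1| = 1.1088.
  z_2 = (-0.078 - 1.725713) / (-1.486) = 1.2138,   |z_2| = 1.2138.
Moduli of all roots: 1.1088, 1.2138.
All moduli strictly greater than 1? Yes.
Verdict: Stationary.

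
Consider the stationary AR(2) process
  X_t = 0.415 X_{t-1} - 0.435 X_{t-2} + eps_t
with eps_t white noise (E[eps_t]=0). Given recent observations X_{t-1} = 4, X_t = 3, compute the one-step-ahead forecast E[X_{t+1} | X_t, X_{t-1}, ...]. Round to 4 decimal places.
E[X_{t+1} \mid \mathcal F_t] = -0.4950

For an AR(p) model X_t = c + sum_i phi_i X_{t-i} + eps_t, the
one-step-ahead conditional mean is
  E[X_{t+1} | X_t, ...] = c + sum_i phi_i X_{t+1-i}.
Substitute known values:
  E[X_{t+1} | ...] = (0.415) * (3) + (-0.435) * (4)
                   = -0.4950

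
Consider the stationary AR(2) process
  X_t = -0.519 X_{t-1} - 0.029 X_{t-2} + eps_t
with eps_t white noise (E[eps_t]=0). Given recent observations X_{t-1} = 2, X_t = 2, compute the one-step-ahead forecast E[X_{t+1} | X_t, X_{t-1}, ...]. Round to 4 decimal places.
E[X_{t+1} \mid \mathcal F_t] = -1.0960

For an AR(p) model X_t = c + sum_i phi_i X_{t-i} + eps_t, the
one-step-ahead conditional mean is
  E[X_{t+1} | X_t, ...] = c + sum_i phi_i X_{t+1-i}.
Substitute known values:
  E[X_{t+1} | ...] = (-0.519) * (2) + (-0.029) * (2)
                   = -1.0960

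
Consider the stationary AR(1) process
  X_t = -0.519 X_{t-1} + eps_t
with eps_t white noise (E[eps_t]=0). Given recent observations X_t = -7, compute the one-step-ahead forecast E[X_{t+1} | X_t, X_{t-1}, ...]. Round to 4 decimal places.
E[X_{t+1} \mid \mathcal F_t] = 3.6330

For an AR(p) model X_t = c + sum_i phi_i X_{t-i} + eps_t, the
one-step-ahead conditional mean is
  E[X_{t+1} | X_t, ...] = c + sum_i phi_i X_{t+1-i}.
Substitute known values:
  E[X_{t+1} | ...] = (-0.519) * (-7)
                   = 3.6330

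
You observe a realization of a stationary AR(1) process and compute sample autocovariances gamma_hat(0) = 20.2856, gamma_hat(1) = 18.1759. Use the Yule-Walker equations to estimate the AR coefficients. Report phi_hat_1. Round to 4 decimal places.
\hat\phi_{1} = 0.8960

The Yule-Walker equations for an AR(p) process read, in matrix form,
  Gamma_p phi = r_p,   with   (Gamma_p)_{ij} = gamma(|i - j|),
                       (r_p)_i = gamma(i),   i,j = 1..p.
Substitute the sample gammas (Toeplitz matrix and right-hand side of size 1):
  Gamma_p = [[20.2856]]
  r_p     = [18.1759]
With p = 1 this is the single equation gamma(0) phi_1 = gamma(1):
  phi_hat_1 = gamma(1) / gamma(0) = 18.1759 / 20.2856 = 0.8960.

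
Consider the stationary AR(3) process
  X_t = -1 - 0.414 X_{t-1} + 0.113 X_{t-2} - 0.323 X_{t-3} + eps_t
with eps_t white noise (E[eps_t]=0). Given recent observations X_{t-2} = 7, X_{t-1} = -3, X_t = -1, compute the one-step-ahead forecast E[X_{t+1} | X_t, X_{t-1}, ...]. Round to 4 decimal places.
E[X_{t+1} \mid \mathcal F_t] = -3.1860

For an AR(p) model X_t = c + sum_i phi_i X_{t-i} + eps_t, the
one-step-ahead conditional mean is
  E[X_{t+1} | X_t, ...] = c + sum_i phi_i X_{t+1-i}.
Substitute known values:
  E[X_{t+1} | ...] = -1 + (-0.414) * (-1) + (0.113) * (-3) + (-0.323) * (7)
                   = -3.1860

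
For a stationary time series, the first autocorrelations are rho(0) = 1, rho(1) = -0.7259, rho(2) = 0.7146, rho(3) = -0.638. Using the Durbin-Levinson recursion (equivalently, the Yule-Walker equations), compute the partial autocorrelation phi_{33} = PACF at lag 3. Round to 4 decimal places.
\phi_{33} = -0.0930

The PACF at lag k is phi_{kk}, the last component of the solution
to the Yule-Walker system G_k phi = r_k where
  (G_k)_{ij} = rho(|i - j|), (r_k)_i = rho(i), i,j = 1..k.
Equivalently, Durbin-Levinson gives phi_{kk} iteratively:
  phi_{11} = rho(1)
  phi_{kk} = [rho(k) - sum_{j=1..k-1} phi_{k-1,j} rho(k-j)]
            / [1 - sum_{j=1..k-1} phi_{k-1,j} rho(j)],
  phi_{k,j} = phi_{k-1,j} - phi_{kk} phi_{k-1,k-j},  j = 1..k-1.
Step k = 1:
  phi_11 = rho(1) = -0.7259.
Step k = 2:
  phi_22 = [rho(2) - phi_11 rho(1)] / [1 - phi_11 rho(1)] = [0.7146 - (-0.7259)(-0.7259)] / [1 - (-0.7259)(-0.7259)]
         = 0.18766919 / 0.47306919 = 0.396706.
  Update: phi_21 = phi_11 - phi_22 phi_11 = -0.7259 - (0.396706)(-0.7259) = -0.437931.
Step k = 3:
  phi_33 = [rho(3) - phi_21 rho(2) - phi_22 rho(1)] / [1 - phi_21 rho(1) - phi_22 rho(2)]
    numerator   = -0.638 - (-0.437931)(0.7146) - (0.396706)(-0.7259) = -0.03708563
    denominator = 1 - (-0.437931)(-0.7259) - (0.396706)(0.7146) = 0.39861977
  phi_33 = -0.03708563 / 0.39861977 = -0.093.
Therefore phi_{33} = -0.0930.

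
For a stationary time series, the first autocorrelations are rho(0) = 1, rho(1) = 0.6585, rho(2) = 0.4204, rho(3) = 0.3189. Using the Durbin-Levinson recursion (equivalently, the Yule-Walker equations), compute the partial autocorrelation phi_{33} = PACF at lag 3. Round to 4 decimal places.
\phi_{33} = 0.0901

The PACF at lag k is phi_{kk}, the last component of the solution
to the Yule-Walker system G_k phi = r_k where
  (G_k)_{ij} = rho(|i - j|), (r_k)_i = rho(i), i,j = 1..k.
Equivalently, Durbin-Levinson gives phi_{kk} iteratively:
  phi_{11} = rho(1)
  phi_{kk} = [rho(k) - sum_{j=1..k-1} phi_{k-1,j} rho(k-j)]
            / [1 - sum_{j=1..k-1} phi_{k-1,j} rho(j)],
  phi_{k,j} = phi_{k-1,j} - phi_{kk} phi_{k-1,k-j},  j = 1..k-1.
Step k = 1:
  phi_11 = rho(1) = 0.6585.
Step k = 2:
  phi_22 = [rho(2) - phi_11 rho(1)] / [1 - phi_11 rho(1)] = [0.4204 - (0.6585)(0.6585)] / [1 - (0.6585)(0.6585)]
         = -0.01322225 / 0.56637775 = -0.023345.
  Update: phi_21 = phi_11 - phi_22 phi_11 = 0.6585 - (-0.023345)(0.6585) = 0.673873.
Step k = 3:
  phi_33 = [rho(3) - phi_21 rho(2) - phi_22 rho(1)] / [1 - phi_21 rho(1) - phi_22 rho(2)]
    numerator   = 0.3189 - (0.673873)(0.4204) - (-0.023345)(0.6585) = 0.05097672
    denominator = 1 - (0.673873)(0.6585) - (-0.023345)(0.4204) = 0.56606907
  phi_33 = 0.05097672 / 0.56606907 = 0.0901.
Therefore phi_{33} = 0.0901.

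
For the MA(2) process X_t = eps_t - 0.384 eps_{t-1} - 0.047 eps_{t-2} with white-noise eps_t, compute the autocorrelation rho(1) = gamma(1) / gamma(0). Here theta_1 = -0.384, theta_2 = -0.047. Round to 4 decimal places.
\rho(1) = -0.3183

For an MA(q) process with theta_0 = 1, the autocovariance is
  gamma(k) = sigma^2 * sum_{i=0..q-k} theta_i * theta_{i+k},
and rho(k) = gamma(k) / gamma(0). Sigma^2 cancels.
  numerator   = (1)*(-0.384) + (-0.384)*(-0.047) = -0.365952.
  denominator = (1)^2 + (-0.384)^2 + (-0.047)^2 = 1.149665.
  rho(1) = -0.365952 / 1.149665 = -0.3183.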